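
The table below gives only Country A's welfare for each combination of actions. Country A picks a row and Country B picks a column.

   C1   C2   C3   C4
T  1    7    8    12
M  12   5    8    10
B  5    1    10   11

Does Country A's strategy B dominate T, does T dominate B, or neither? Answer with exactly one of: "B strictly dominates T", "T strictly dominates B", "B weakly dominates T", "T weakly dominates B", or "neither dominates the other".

neither dominates the other

Compare B to T across each opponent action: C1: 5>1, C2: 1<7, C3: 10>8, C4: 11<12.
B does better at C1, C3 but worse at C2, C4; neither strategy dominates the other.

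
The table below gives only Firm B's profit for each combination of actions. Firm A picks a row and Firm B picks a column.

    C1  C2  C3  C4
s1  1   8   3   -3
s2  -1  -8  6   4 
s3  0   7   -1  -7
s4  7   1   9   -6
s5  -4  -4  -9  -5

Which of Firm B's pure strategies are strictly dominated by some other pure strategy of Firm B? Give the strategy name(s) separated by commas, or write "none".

C1 is not dominated — it holds its own against C2 at s2 (-1>-8); C3 at s3 (0>-1); C4 at s1 (1>-3).
C2: no other strategy beats it everywhere (C1 at s1 (8>1); C3 at s1 (8>3); C4 at s1 (8>-3)).
Nothing dominates C3: C1 at s1 (3>1); C2 at s2 (6>-8); C4 at s1 (3>-3).
Nothing dominates C4: C1 at s2 (4>-1); C2 at s2 (4>-8); C3 at s5 (-5>-9).

none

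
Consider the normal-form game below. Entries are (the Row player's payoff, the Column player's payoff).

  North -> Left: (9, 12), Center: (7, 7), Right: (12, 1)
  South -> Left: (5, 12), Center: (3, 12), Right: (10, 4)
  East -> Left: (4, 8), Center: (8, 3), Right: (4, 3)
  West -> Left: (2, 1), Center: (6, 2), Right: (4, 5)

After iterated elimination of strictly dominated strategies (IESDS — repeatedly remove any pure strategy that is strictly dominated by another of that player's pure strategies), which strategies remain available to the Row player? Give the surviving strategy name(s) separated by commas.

For the Row player, North strictly dominates South on the remaining columns (Left: 9>5, Center: 7>3, Right: 12>10); eliminate South.
The Row player's strategy West is strictly dominated by North (Left: 9>2, Center: 7>6, Right: 12>4) and is removed.
For the Column player, Left strictly dominates Center on the remaining rows (North: 12>7, East: 8>3); eliminate Center.
The Row player's strategy East is strictly dominated by North (Left: 9>4, Right: 12>4) and is removed.
The Column player's strategy Right is strictly dominated by Left (North: 12>1) and is removed.
Among the remaining strategies, none is strictly dominated by another pure strategy of the same player, so the elimination stops.
Surviving strategies — the Row player: {North}; the Column player: {Left}.

North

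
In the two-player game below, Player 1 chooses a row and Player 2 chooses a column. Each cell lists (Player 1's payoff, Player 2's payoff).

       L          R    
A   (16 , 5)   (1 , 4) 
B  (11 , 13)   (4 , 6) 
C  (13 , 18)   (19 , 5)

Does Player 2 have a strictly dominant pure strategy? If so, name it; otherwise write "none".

L vs R: A: 5>4, B: 13>6, C: 18>5.
L strictly beats every other strategy against every opponent action, so it is strictly dominant.

L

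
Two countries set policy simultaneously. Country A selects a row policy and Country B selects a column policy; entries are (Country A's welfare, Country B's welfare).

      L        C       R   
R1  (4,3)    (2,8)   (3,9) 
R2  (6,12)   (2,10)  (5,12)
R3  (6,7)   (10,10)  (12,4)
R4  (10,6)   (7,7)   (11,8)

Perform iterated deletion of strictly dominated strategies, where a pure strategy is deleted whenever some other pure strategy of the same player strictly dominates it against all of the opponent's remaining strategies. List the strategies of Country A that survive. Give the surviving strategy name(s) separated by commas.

R3

For Country A, R3 strictly dominates R1 on the remaining columns (L: 6>4, C: 10>2, R: 12>3); eliminate R1.
Country A's strategy R2 is strictly dominated by R4 (L: 10>6, C: 7>2, R: 11>5) and is removed.
Country B's strategy L is strictly dominated by C (R3: 10>7, R4: 7>6) and is removed.
Country A's strategy R4 is strictly dominated by R3 (C: 10>7, R: 12>11) and is removed.
For Country B, C strictly dominates R on the remaining rows (R3: 10>4); eliminate R.
Among the remaining strategies, none is strictly dominated by another pure strategy of the same player, so the elimination stops.
Surviving strategies — Country A: {R3}; Country B: {C}.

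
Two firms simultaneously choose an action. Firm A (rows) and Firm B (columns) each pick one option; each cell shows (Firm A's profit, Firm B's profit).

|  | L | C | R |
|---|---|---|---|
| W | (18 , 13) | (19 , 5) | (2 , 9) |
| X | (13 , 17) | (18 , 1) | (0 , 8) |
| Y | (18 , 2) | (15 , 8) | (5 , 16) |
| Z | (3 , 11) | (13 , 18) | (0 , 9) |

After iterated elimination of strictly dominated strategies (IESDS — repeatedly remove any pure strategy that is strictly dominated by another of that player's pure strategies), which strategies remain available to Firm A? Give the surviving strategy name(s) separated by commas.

Firm A's strategy X is strictly dominated by W (L: 18>13, C: 19>18, R: 2>0) and is removed.
For Firm A, W strictly dominates Z on the remaining columns (L: 18>3, C: 19>13, R: 2>0); eliminate Z.
For Firm B, R strictly dominates C on the remaining rows (W: 9>5, Y: 16>8); eliminate C.
Among the remaining strategies, none is strictly dominated by another pure strategy of the same player, so the elimination stops.
Surviving strategies — Firm A: {W, Y}; Firm B: {L, R}.

W, Y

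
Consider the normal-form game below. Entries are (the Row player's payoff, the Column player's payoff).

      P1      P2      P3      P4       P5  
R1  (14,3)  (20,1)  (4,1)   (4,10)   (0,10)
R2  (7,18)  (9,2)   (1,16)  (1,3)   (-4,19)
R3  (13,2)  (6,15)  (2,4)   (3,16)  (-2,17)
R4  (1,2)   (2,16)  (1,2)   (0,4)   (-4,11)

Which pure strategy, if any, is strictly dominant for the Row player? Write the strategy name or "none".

R1 vs R2: P1: 14>7, P2: 20>9, P3: 4>1, P4: 4>1, P5: 0>-4.
R1 vs R3: P1: 14>13, P2: 20>6, P3: 4>2, P4: 4>3, P5: 0>-2.
R1 vs R4: P1: 14>1, P2: 20>2, P3: 4>1, P4: 4>0, P5: 0>-4.
R1 strictly beats every other strategy against every opponent action, so it is strictly dominant.

R1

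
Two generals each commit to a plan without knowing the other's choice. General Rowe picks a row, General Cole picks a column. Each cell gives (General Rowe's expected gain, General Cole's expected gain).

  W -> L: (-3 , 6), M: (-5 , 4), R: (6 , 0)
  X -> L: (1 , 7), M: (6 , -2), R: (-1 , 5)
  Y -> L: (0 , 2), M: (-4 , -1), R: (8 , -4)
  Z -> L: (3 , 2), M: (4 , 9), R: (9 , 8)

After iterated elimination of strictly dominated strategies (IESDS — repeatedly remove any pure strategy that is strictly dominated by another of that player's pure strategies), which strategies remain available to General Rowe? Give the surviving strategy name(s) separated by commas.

X, Z

General Rowe's strategy W is strictly dominated by Y (L: 0>-3, M: -4>-5, R: 8>6) and is removed.
For General Rowe, Z strictly dominates Y on the remaining columns (L: 3>0, M: 4>-4, R: 9>8); eliminate Y.
Among the remaining strategies, none is strictly dominated by another pure strategy of the same player, so the elimination stops.
Surviving strategies — General Rowe: {X, Z}; General Cole: {L, M, R}.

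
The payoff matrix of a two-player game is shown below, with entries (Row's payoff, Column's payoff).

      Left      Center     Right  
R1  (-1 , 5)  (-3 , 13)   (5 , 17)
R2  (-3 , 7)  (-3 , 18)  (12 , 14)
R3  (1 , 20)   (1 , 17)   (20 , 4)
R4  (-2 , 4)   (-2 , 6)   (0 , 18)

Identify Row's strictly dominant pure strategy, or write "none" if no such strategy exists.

R3 vs R1: Left: 1>-1, Center: 1>-3, Right: 20>5.
R3 vs R2: Left: 1>-3, Center: 1>-3, Right: 20>12.
R3 vs R4: Left: 1>-2, Center: 1>-2, Right: 20>0.
R3 strictly beats every other strategy against every opponent action, so it is strictly dominant.

R3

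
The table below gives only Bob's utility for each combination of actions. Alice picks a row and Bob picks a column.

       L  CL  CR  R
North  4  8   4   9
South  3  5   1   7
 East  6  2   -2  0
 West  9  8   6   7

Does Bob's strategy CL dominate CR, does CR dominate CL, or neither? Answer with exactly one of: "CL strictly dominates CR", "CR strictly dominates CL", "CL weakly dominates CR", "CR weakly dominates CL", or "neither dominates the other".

Compare CL to CR across each opponent action: North: 8>4, South: 5>1, East: 2>-2, West: 8>6.
Every comparison favours CL, so CL strictly dominates CR.

CL strictly dominates CR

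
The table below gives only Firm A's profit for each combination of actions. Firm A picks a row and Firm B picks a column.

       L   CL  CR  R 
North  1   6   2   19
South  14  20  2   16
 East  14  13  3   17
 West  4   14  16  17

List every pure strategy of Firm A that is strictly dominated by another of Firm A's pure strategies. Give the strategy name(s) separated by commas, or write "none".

none

North: no other strategy beats it everywhere (South at CR (2=2); East at R (19>17); West at R (19>17)).
South is not dominated — it holds its own against North at L (14>1); East at L (14=14); West at L (14>4).
Nothing dominates East: North at L (14>1); South at L (14=14); West at L (14>4).
West is not dominated — it holds its own against North at L (4>1); South at CR (16>2); East at CL (14>13).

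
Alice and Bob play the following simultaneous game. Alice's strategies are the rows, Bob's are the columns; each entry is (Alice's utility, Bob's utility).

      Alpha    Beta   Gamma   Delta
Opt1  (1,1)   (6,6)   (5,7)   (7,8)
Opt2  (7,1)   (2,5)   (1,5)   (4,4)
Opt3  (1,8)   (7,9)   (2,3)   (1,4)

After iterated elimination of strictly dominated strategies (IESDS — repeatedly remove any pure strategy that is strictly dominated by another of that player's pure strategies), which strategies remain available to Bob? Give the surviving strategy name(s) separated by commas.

Column Alpha is eliminated: Beta beats it against every remaining row (Opt1: 6>1, Opt2: 5>1, Opt3: 9>8).
For Alice, Opt1 strictly dominates Opt2 on the remaining columns (Beta: 6>2, Gamma: 5>1, Delta: 7>4); eliminate Opt2.
Column Gamma is eliminated: Delta beats it against every remaining row (Opt1: 8>7, Opt3: 4>3).
Among the remaining strategies, none is strictly dominated by another pure strategy of the same player, so the elimination stops.
Surviving strategies — Alice: {Opt1, Opt3}; Bob: {Beta, Delta}.

Beta, Delta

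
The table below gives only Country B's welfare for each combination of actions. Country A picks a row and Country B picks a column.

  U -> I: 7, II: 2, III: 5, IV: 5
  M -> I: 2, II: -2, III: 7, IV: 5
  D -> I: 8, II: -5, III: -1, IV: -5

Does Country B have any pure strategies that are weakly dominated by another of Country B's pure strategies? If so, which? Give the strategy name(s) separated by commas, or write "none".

I: no other strategy beats it everywhere (II at U (7>2); III at U (7>5); IV at U (7>5)).
II is weakly dominated by I (U: 7>2, M: 2>-2, D: 8>-5).
Nothing dominates III: I at M (7>2); II at U (5>2); IV at M (7>5).
IV is weakly dominated by III (U: 5=5, M: 7>5, D: -1>-5).

II, IV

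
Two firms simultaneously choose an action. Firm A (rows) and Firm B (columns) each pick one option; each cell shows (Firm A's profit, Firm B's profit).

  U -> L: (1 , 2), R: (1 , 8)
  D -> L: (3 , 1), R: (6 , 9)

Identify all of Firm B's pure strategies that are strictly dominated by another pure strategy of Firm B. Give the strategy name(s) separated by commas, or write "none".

L is strictly dominated by R (U: 8>2, D: 9>1).
Nothing dominates R: L at U (8>2).

L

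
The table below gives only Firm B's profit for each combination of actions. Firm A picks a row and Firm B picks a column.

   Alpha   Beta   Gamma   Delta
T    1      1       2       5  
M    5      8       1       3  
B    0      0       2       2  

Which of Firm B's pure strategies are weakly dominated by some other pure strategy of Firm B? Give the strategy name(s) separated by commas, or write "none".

Beta weakly dominates Alpha — T: 1=1, M: 8>5, B: 0=0.
Beta: no other strategy beats it everywhere (Alpha at M (8>5); Gamma at M (8>1); Delta at M (8>3)).
Gamma is weakly dominated by Delta (T: 5>2, M: 3>1, B: 2=2).
Delta is not dominated — it holds its own against Alpha at T (5>1); Beta at T (5>1); Gamma at T (5>2).

Alpha, Gamma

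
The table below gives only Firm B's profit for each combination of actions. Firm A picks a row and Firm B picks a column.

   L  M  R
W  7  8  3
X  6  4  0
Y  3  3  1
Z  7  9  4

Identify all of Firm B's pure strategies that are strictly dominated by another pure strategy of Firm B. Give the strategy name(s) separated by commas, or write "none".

Nothing dominates L: M at X (6>4); R at W (7>3).
Nothing dominates M: L at W (8>7); R at W (8>3).
R: dominated, since L does at least as well everywhere (W: 7>3, X: 6>0, Y: 3>1, Z: 7>4).

R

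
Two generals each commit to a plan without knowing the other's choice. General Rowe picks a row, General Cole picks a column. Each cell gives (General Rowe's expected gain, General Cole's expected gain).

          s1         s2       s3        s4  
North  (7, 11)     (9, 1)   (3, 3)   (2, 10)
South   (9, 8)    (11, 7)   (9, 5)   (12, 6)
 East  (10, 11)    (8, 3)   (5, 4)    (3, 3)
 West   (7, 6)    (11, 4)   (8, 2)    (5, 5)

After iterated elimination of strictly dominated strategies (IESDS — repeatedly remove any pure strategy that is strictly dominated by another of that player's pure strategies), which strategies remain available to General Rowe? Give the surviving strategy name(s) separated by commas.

East

Row North is eliminated: South beats it against every remaining column (s1: 9>7, s2: 11>9, s3: 9>3, s4: 12>2).
General Cole's strategy s2 is strictly dominated by s1 (South: 8>7, East: 11>3, West: 6>4) and is removed.
General Rowe's strategy West is strictly dominated by South (s1: 9>7, s3: 9>8, s4: 12>5) and is removed.
Column s3 is eliminated: s1 beats it against every remaining row (South: 8>5, East: 11>4).
General Cole's strategy s4 is strictly dominated by s1 (South: 8>6, East: 11>3) and is removed.
Row South is eliminated: East beats it against every remaining column (s1: 10>9).
Among the remaining strategies, none is strictly dominated by another pure strategy of the same player, so the elimination stops.
Surviving strategies — General Rowe: {East}; General Cole: {s1}.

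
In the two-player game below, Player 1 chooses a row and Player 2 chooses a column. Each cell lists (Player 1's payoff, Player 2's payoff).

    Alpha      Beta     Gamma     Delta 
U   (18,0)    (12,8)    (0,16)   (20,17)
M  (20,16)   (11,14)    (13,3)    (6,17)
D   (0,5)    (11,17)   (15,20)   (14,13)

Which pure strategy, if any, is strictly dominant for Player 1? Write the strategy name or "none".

U fails to dominate M at Alpha (18<20).
M fails to dominate U at Beta (11<12).
D fails to dominate U at Alpha (0<18).
No single strategy dominates all the others.

none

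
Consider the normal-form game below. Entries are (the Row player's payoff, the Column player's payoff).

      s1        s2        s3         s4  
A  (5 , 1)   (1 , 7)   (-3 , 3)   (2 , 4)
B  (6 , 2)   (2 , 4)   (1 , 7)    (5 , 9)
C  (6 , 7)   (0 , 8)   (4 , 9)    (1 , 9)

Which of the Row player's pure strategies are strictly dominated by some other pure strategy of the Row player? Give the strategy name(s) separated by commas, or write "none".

A is strictly dominated by B (s1: 6>5, s2: 2>1, s3: 1>-3, s4: 5>2).
B is not dominated — it holds its own against A at s1 (6>5); C at s1 (6=6).
Nothing dominates C: A at s1 (6>5); B at s1 (6=6).

A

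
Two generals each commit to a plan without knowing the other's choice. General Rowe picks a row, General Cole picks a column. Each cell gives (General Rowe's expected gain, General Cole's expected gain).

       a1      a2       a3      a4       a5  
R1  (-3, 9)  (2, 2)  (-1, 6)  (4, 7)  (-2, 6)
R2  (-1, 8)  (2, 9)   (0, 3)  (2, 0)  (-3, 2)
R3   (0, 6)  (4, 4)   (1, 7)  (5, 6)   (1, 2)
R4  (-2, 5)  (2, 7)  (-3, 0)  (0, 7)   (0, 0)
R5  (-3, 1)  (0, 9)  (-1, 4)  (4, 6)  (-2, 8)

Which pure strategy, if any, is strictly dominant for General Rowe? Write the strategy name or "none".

R3

R3 vs R1: a1: 0>-3, a2: 4>2, a3: 1>-1, a4: 5>4, a5: 1>-2.
R3 vs R2: a1: 0>-1, a2: 4>2, a3: 1>0, a4: 5>2, a5: 1>-3.
R3 vs R4: a1: 0>-2, a2: 4>2, a3: 1>-3, a4: 5>0, a5: 1>0.
R3 vs R5: a1: 0>-3, a2: 4>0, a3: 1>-1, a4: 5>4, a5: 1>-2.
R3 strictly beats every other strategy against every opponent action, so it is strictly dominant.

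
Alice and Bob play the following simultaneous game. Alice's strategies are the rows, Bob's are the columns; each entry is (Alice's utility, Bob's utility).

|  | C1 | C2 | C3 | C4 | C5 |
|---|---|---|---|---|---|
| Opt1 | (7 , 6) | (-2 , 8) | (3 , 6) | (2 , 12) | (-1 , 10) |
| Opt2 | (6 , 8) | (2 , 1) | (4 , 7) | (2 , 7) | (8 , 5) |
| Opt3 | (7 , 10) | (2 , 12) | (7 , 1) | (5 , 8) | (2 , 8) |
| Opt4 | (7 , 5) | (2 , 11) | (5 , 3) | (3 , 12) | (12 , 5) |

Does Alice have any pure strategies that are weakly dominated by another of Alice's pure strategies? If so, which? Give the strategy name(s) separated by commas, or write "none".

Opt3 weakly dominates Opt1 — C1: 7=7, C2: 2>-2, C3: 7>3, C4: 5>2, C5: 2>-1.
Opt4 weakly dominates Opt2 — C1: 7>6, C2: 2=2, C3: 5>4, C4: 3>2, C5: 12>8.
Opt3 is not dominated — it holds its own against Opt1 at C2 (2>-2); Opt2 at C1 (7>6); Opt4 at C3 (7>5).
Opt4 is not dominated — it holds its own against Opt1 at C2 (2>-2); Opt2 at C1 (7>6); Opt3 at C5 (12>2).

Opt1, Opt2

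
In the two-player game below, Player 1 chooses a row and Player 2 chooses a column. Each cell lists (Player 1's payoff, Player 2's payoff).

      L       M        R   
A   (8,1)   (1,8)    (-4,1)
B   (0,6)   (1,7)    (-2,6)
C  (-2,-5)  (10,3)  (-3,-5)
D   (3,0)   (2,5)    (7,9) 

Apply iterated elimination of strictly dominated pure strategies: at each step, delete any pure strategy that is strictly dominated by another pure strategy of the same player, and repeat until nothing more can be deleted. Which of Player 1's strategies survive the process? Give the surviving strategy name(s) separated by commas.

Row B is eliminated: D beats it against every remaining column (L: 3>0, M: 2>1, R: 7>-2).
For Player 2, M strictly dominates L on the remaining rows (A: 8>1, C: 3>-5, D: 5>0); eliminate L.
Player 1's strategy A is strictly dominated by C (M: 10>1, R: -3>-4) and is removed.
Among the remaining strategies, none is strictly dominated by another pure strategy of the same player, so the elimination stops.
Surviving strategies — Player 1: {C, D}; Player 2: {M, R}.

C, D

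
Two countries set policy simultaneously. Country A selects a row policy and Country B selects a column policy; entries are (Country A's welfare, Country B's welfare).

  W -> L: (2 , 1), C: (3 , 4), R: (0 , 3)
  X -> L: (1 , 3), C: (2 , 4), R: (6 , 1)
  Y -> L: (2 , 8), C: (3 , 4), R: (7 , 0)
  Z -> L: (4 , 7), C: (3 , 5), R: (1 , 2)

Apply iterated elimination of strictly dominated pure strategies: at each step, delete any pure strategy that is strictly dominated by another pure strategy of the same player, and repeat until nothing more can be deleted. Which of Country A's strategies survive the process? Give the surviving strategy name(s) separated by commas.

Country A's strategy X is strictly dominated by Y (L: 2>1, C: 3>2, R: 7>6) and is removed.
Column R is eliminated: C beats it against every remaining row (W: 4>3, Y: 4>0, Z: 5>2).
Among the remaining strategies, none is strictly dominated by another pure strategy of the same player, so the elimination stops.
Surviving strategies — Country A: {W, Y, Z}; Country B: {L, C}.

W, Y, Z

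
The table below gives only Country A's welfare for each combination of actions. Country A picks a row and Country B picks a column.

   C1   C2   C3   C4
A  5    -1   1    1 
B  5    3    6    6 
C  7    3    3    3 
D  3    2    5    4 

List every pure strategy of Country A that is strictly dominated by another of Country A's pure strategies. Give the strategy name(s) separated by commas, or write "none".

A, D

A is strictly dominated by C (C1: 7>5, C2: 3>-1, C3: 3>1, C4: 3>1).
Nothing dominates B: A at C1 (5=5); C at C2 (3=3); D at C1 (5>3).
C: no other strategy beats it everywhere (A at C1 (7>5); B at C1 (7>5); D at C1 (7>3)).
B strictly dominates D — C1: 5>3, C2: 3>2, C3: 6>5, C4: 6>4.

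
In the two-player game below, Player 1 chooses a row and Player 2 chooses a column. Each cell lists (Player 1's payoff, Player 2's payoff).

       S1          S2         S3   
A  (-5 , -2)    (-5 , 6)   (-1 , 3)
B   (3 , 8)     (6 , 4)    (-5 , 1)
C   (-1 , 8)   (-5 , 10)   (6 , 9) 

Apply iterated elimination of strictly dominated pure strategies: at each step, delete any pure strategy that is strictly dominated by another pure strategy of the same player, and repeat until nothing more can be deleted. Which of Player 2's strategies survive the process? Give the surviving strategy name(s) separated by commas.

S1

For Player 2, S2 strictly dominates S3 on the remaining rows (A: 6>3, B: 4>1, C: 10>9); eliminate S3.
Player 1's strategy A is strictly dominated by B (S1: 3>-5, S2: 6>-5) and is removed.
Row C is eliminated: B beats it against every remaining column (S1: 3>-1, S2: 6>-5).
Column S2 is eliminated: S1 beats it against every remaining row (B: 8>4).
Among the remaining strategies, none is strictly dominated by another pure strategy of the same player, so the elimination stops.
Surviving strategies — Player 1: {B}; Player 2: {S1}.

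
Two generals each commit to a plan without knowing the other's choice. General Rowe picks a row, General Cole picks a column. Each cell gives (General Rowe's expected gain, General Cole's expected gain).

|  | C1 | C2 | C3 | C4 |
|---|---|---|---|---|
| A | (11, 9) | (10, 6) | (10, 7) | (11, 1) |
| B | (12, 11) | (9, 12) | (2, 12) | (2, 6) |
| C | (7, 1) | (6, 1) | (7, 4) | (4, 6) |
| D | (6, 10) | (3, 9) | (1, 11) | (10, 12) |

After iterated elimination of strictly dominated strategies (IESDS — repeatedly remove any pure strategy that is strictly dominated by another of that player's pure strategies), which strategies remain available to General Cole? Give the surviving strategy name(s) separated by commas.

For General Rowe, A strictly dominates C on the remaining columns (C1: 11>7, C2: 10>6, C3: 10>7, C4: 11>4); eliminate C.
General Rowe's strategy D is strictly dominated by A (C1: 11>6, C2: 10>3, C3: 10>1, C4: 11>10) and is removed.
General Cole's strategy C4 is strictly dominated by C1 (A: 9>1, B: 11>6) and is removed.
Among the remaining strategies, none is strictly dominated by another pure strategy of the same player, so the elimination stops.
Surviving strategies — General Rowe: {A, B}; General Cole: {C1, C2, C3}.

C1, C2, C3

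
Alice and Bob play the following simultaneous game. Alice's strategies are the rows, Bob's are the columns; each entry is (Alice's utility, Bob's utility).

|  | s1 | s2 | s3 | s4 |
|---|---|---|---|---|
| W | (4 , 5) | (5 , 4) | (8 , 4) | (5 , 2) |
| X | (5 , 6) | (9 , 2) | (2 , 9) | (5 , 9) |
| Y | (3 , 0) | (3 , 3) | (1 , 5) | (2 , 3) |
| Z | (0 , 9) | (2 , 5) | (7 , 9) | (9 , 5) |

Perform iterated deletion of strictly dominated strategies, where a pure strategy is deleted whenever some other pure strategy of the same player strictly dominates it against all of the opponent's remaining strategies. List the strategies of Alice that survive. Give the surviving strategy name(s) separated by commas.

W, X, Z

Row Y is eliminated: W beats it against every remaining column (s1: 4>3, s2: 5>3, s3: 8>1, s4: 5>2).
Bob's strategy s2 is strictly dominated by s1 (W: 5>4, X: 6>2, Z: 9>5) and is removed.
Among the remaining strategies, none is strictly dominated by another pure strategy of the same player, so the elimination stops.
Surviving strategies — Alice: {W, X, Z}; Bob: {s1, s3, s4}.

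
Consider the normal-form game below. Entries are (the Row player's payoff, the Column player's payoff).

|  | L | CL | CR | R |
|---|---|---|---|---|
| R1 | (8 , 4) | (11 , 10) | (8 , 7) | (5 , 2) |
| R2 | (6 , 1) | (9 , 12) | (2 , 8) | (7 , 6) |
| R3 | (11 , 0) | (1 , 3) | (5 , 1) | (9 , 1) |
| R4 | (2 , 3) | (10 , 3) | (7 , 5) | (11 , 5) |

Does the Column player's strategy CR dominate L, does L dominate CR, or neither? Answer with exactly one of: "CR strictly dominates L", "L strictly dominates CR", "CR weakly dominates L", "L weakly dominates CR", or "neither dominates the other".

CR strictly dominates L

Compare CR to L across every action of the Row player: R1: 7>4, R2: 8>1, R3: 1>0, R4: 5>3.
Every comparison favours CR, so CR strictly dominates L.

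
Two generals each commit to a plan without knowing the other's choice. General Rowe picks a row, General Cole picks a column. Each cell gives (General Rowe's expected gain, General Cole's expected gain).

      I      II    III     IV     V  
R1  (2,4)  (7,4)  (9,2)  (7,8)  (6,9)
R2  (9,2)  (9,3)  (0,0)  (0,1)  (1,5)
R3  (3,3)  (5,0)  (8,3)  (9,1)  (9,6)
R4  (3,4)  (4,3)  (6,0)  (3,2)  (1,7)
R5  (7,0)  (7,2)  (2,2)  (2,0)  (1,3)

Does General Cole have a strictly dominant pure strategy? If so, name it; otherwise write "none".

V vs I: R1: 9>4, R2: 5>2, R3: 6>3, R4: 7>4, R5: 3>0.
V vs II: R1: 9>4, R2: 5>3, R3: 6>0, R4: 7>3, R5: 3>2.
V vs III: R1: 9>2, R2: 5>0, R3: 6>3, R4: 7>0, R5: 3>2.
V vs IV: R1: 9>8, R2: 5>1, R3: 6>1, R4: 7>2, R5: 3>0.
V strictly beats every other strategy against every opponent action, so it is strictly dominant.

V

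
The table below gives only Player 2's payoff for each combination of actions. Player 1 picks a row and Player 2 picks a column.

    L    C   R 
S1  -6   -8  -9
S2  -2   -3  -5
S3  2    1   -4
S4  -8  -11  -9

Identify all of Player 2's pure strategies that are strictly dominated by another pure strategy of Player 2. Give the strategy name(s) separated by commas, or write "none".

L is not dominated — it holds its own against C at S1 (-6>-8); R at S1 (-6>-9).
C: dominated, since L does at least as well everywhere (S1: -6>-8, S2: -2>-3, S3: 2>1, S4: -8>-11).
R is strictly dominated by L (S1: -6>-9, S2: -2>-5, S3: 2>-4, S4: -8>-9).

C, R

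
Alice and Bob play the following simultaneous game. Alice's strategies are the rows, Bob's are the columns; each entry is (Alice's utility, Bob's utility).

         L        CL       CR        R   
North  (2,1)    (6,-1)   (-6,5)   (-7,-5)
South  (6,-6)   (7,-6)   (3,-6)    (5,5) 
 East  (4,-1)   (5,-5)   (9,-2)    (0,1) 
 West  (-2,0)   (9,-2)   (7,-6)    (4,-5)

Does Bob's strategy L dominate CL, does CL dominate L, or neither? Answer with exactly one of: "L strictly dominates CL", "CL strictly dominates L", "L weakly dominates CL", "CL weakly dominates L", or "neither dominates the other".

L weakly dominates CL

L's payoffs vs CL's, by Alice's action — North: 1>-1, South: -6=-6, East: -1>-5, West: 0>-2.
L is at least as good everywhere and strictly better somewhere (tied only at South), so L weakly but not strictly dominates CL.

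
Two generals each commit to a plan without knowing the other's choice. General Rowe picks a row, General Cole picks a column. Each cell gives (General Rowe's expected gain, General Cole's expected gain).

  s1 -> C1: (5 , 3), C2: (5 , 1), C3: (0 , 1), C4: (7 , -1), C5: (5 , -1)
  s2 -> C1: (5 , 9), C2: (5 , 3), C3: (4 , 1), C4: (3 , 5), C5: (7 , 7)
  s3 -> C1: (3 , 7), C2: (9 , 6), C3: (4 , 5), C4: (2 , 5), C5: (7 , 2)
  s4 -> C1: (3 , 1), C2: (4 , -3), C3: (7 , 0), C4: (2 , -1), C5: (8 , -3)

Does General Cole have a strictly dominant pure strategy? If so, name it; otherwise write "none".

C1

C1 vs C2: s1: 3>1, s2: 9>3, s3: 7>6, s4: 1>-3.
C1 vs C3: s1: 3>1, s2: 9>1, s3: 7>5, s4: 1>0.
C1 vs C4: s1: 3>-1, s2: 9>5, s3: 7>5, s4: 1>-1.
C1 vs C5: s1: 3>-1, s2: 9>7, s3: 7>2, s4: 1>-3.
C1 strictly beats every other strategy against every opponent action, so it is strictly dominant.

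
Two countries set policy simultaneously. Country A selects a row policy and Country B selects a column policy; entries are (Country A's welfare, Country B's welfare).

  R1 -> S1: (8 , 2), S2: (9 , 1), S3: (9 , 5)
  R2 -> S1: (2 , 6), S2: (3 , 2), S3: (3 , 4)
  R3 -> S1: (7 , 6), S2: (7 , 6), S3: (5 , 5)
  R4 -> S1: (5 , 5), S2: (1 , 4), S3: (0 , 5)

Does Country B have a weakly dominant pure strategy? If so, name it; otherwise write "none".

none

S1 fails to dominate S3 at R1 (2<5).
S2 fails to dominate S1 at R1 (1<2).
S3 fails to dominate S1 at R2 (4<6).
No single strategy dominates all the others.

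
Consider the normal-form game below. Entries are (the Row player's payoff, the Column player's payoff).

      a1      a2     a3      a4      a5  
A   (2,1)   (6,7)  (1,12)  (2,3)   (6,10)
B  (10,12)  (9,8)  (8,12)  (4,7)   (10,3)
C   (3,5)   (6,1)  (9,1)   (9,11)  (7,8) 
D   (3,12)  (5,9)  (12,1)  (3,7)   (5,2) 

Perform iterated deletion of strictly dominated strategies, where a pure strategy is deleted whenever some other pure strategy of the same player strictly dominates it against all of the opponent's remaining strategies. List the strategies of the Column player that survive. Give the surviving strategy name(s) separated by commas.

a1, a3, a4

The Row player's strategy A is strictly dominated by B (a1: 10>2, a2: 9>6, a3: 8>1, a4: 4>2, a5: 10>6) and is removed.
For the Column player, a1 strictly dominates a2 on the remaining rows (B: 12>8, C: 5>1, D: 12>9); eliminate a2.
Column a5 is eliminated: a4 beats it against every remaining row (B: 7>3, C: 11>8, D: 7>2).
Among the remaining strategies, none is strictly dominated by another pure strategy of the same player, so the elimination stops.
Surviving strategies — the Row player: {B, C, D}; the Column player: {a1, a3, a4}.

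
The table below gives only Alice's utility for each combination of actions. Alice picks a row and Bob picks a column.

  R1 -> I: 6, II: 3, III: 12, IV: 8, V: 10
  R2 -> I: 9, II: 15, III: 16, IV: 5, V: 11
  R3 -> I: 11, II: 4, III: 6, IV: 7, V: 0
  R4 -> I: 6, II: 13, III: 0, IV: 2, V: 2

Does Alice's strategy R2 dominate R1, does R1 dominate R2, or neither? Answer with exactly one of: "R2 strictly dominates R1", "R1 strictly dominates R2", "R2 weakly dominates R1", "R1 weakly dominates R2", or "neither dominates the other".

R2's payoffs vs R1's, by Bob's action — I: 9>6, II: 15>3, III: 16>12, IV: 5<8, V: 11>10.
R2 does better at I, II, III, V but worse at IV; neither strategy dominates the other.

neither dominates the other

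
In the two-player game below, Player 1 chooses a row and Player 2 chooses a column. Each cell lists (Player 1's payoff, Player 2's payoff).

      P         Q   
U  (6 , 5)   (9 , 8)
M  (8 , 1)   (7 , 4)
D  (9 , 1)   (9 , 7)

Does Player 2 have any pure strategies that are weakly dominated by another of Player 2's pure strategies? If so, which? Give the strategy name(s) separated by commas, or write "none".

P: dominated, since Q does at least as well everywhere (U: 8>5, M: 4>1, D: 7>1).
Q: no other strategy beats it everywhere (P at U (8>5)).

P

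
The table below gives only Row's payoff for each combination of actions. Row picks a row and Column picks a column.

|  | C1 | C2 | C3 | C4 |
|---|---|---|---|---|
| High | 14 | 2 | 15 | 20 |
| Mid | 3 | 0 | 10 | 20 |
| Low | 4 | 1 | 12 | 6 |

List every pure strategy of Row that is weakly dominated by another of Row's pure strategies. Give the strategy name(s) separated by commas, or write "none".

Mid, Low

Nothing dominates High: Mid at C1 (14>3); Low at C1 (14>4).
Mid is weakly dominated by High (C1: 14>3, C2: 2>0, C3: 15>10, C4: 20=20).
Low is weakly dominated by High (C1: 14>4, C2: 2>1, C3: 15>12, C4: 20>6).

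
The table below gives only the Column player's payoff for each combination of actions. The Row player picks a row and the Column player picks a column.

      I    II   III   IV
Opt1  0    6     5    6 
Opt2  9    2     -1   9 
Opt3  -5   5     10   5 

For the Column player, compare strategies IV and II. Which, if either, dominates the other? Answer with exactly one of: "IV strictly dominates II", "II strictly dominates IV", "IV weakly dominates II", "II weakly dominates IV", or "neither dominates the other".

Compare IV to II across every action of the Row player: Opt1: 6=6, Opt2: 9>2, Opt3: 5=5.
IV is at least as good everywhere and strictly better somewhere (tied only at Opt1, Opt3), so IV weakly but not strictly dominates II.

IV weakly dominates II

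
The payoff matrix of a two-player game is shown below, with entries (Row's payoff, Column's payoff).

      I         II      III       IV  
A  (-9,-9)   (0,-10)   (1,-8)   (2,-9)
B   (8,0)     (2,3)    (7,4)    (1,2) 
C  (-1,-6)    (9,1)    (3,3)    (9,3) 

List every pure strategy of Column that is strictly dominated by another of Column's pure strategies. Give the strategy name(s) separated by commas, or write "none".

I, II

I is strictly dominated by III (A: -8>-9, B: 4>0, C: 3>-6).
III strictly dominates II — A: -8>-10, B: 4>3, C: 3>1.
III is not dominated — it holds its own against I at A (-8>-9); II at A (-8>-10); IV at A (-8>-9).
Nothing dominates IV: I at A (-9=-9); II at A (-9>-10); III at C (3=3).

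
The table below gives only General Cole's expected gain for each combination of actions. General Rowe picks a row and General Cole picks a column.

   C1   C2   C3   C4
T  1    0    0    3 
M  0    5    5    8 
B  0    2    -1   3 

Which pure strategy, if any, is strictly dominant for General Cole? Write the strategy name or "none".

C4

C4 vs C1: T: 3>1, M: 8>0, B: 3>0.
C4 vs C2: T: 3>0, M: 8>5, B: 3>2.
C4 vs C3: T: 3>0, M: 8>5, B: 3>-1.
C4 strictly beats every other strategy against every opponent action, so it is strictly dominant.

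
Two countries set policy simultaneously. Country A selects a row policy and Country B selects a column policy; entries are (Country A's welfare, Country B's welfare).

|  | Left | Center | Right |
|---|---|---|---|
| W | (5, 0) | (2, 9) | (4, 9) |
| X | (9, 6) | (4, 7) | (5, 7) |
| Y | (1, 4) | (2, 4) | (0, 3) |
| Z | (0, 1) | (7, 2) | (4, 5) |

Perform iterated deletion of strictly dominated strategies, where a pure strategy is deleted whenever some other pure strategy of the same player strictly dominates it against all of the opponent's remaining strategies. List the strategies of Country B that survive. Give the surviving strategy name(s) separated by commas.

Center, Right

Row W is eliminated: X beats it against every remaining column (Left: 9>5, Center: 4>2, Right: 5>4).
Country A's strategy Y is strictly dominated by X (Left: 9>1, Center: 4>2, Right: 5>0) and is removed.
Country B's strategy Left is strictly dominated by Center (X: 7>6, Z: 2>1) and is removed.
Among the remaining strategies, none is strictly dominated by another pure strategy of the same player, so the elimination stops.
Surviving strategies — Country A: {X, Z}; Country B: {Center, Right}.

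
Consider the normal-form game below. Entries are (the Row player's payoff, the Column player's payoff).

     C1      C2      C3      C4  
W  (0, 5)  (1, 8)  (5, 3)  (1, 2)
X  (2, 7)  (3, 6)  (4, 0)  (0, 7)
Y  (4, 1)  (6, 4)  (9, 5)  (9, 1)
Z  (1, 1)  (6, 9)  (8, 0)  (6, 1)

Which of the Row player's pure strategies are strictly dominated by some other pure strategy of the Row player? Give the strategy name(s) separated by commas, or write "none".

W, X

W is strictly dominated by Y (C1: 4>0, C2: 6>1, C3: 9>5, C4: 9>1).
X is strictly dominated by Y (C1: 4>2, C2: 6>3, C3: 9>4, C4: 9>0).
Y: no other strategy beats it everywhere (W at C1 (4>0); X at C1 (4>2); Z at C1 (4>1)).
Z is not dominated — it holds its own against W at C1 (1>0); X at C2 (6>3); Y at C2 (6=6).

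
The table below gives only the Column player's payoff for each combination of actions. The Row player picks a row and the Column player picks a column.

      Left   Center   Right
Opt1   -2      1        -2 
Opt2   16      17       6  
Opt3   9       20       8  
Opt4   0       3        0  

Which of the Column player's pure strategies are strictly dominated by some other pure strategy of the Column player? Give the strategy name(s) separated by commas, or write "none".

Left is strictly dominated by Center (Opt1: 1>-2, Opt2: 17>16, Opt3: 20>9, Opt4: 3>0).
Center is not dominated — it holds its own against Left at Opt1 (1>-2); Right at Opt1 (1>-2).
Center strictly dominates Right — Opt1: 1>-2, Opt2: 17>6, Opt3: 20>8, Opt4: 3>0.

Left, Right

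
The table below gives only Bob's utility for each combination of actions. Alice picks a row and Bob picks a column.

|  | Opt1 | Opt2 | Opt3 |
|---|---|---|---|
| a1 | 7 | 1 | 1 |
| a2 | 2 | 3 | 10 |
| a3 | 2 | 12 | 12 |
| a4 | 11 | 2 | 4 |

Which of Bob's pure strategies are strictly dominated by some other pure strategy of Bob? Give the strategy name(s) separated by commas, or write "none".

none

Opt1: no other strategy beats it everywhere (Opt2 at a1 (7>1); Opt3 at a1 (7>1)).
Nothing dominates Opt2: Opt1 at a2 (3>2); Opt3 at a1 (1=1).
Nothing dominates Opt3: Opt1 at a2 (10>2); Opt2 at a1 (1=1).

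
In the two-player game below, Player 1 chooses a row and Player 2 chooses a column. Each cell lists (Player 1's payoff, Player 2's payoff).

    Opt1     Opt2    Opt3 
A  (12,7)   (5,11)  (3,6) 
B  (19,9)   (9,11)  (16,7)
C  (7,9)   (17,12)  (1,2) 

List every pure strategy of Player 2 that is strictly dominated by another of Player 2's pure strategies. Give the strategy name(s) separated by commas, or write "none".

Opt1, Opt3

Opt2 strictly dominates Opt1 — A: 11>7, B: 11>9, C: 12>9.
Nothing dominates Opt2: Opt1 at A (11>7); Opt3 at A (11>6).
Opt3 is strictly dominated by Opt1 (A: 7>6, B: 9>7, C: 9>2).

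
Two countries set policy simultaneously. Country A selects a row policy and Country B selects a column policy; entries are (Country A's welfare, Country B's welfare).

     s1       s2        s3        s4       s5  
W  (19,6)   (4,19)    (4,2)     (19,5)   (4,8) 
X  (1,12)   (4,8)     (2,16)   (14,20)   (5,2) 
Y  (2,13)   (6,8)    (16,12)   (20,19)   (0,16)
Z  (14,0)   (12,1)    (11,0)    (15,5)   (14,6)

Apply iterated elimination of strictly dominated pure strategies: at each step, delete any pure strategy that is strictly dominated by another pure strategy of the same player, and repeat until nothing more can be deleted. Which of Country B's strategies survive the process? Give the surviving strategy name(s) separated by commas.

Country A's strategy X is strictly dominated by Z (s1: 14>1, s2: 12>4, s3: 11>2, s4: 15>14, s5: 14>5) and is removed.
For Country B, s5 strictly dominates s1 on the remaining rows (W: 8>6, Y: 16>13, Z: 6>0); eliminate s1.
Column s3 is eliminated: s4 beats it against every remaining row (W: 5>2, Y: 19>12, Z: 5>0).
Among the remaining strategies, none is strictly dominated by another pure strategy of the same player, so the elimination stops.
Surviving strategies — Country A: {W, Y, Z}; Country B: {s2, s4, s5}.

s2, s4, s5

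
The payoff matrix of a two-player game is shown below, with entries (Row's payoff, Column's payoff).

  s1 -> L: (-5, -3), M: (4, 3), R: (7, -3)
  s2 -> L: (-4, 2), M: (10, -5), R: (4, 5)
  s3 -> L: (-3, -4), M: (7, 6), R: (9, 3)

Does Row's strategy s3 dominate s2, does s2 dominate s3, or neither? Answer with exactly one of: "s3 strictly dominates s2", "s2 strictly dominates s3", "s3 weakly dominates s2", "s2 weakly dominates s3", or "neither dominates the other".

Compare s3 to s2 across each choice by Column: L: -3>-4, M: 7<10, R: 9>4.
s3 does better at L, R but worse at M; neither strategy dominates the other.

neither dominates the other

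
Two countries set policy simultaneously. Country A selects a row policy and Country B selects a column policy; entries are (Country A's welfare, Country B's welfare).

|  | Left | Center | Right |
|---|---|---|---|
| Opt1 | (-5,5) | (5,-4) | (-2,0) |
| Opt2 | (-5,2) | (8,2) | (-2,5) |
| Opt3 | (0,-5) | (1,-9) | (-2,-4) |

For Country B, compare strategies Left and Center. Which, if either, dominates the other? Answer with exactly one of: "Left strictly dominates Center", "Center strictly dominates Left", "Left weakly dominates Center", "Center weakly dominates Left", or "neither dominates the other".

Left weakly dominates Center

Left's payoffs vs Center's, by Country A's action — Opt1: 5>-4, Opt2: 2=2, Opt3: -5>-9.
Left is at least as good everywhere and strictly better somewhere (tied only at Opt2), so Left weakly but not strictly dominates Center.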